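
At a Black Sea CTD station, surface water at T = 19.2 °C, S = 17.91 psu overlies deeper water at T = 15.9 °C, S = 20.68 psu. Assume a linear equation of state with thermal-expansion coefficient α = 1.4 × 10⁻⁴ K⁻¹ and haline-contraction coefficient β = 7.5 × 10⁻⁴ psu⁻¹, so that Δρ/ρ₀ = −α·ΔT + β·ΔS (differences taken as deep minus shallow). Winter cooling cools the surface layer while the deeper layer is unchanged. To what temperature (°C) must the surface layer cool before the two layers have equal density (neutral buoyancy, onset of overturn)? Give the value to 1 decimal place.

Neutral buoyancy requires Δρ = 0, i.e. −α(T_deep − T_surf′) + β(S_deep − S_surf) = 0.
T_surf′ = T_deep − (β/α)·ΔS = 15.9 − (7.5 × 10⁻⁴/1.4 × 10⁻⁴)·(+2.77) = 1.061 °C.
Cooling required: 19.2 − (1.061) = 18.139 °C.

1.1 °C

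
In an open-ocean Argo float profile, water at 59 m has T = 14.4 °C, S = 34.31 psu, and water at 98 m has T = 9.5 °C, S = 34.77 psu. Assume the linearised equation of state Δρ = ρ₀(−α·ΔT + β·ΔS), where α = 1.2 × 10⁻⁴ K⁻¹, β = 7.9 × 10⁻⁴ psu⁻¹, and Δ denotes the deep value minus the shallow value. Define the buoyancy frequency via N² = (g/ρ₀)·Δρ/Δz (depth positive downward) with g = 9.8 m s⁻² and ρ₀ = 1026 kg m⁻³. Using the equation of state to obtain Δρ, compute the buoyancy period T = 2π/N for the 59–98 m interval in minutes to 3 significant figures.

6.77 min

ΔT = -4.9 K, ΔS = +0.46 psu (deep − shallow).
Δρ/ρ₀ = −αΔT + βΔS = 5.88 × 10⁻⁴ + 3.634 × 10⁻⁴ = 9.514 × 10⁻⁴, so Δρ ≈ 0.9761 kg m⁻³.
N² = (g/ρ₀)·Δρ/Δz = g·(Δρ/ρ₀)/Δz = 9.8 × 9.514 × 10⁻⁴ / 39 = 2.3907 × 10⁻⁴ s⁻².
N = √(2.3907 × 10⁻⁴) = 0.015462 rad s⁻¹ → T = 2π/N = 406.36 s = 6.7727 min ≈ 6.77 min.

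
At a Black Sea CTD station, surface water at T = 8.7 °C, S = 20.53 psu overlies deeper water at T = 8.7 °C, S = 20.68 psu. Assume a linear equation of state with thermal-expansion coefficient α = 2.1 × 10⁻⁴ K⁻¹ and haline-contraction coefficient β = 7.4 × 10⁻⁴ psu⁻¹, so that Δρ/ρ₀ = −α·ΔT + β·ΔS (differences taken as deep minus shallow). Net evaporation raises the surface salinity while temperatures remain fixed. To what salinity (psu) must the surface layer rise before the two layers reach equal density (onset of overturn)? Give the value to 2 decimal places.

20.68 psu

Neutral buoyancy requires −α(T_deep − T_surf) + β(S_deep − S_surf′) = 0.
S_surf′ = S_deep − (α/β)·ΔT = 20.68 − (2.1 × 10⁻⁴/7.4 × 10⁻⁴)·(+0.0) = 20.6800 psu.
Increase required: 20.6800 − 20.53 = 0.1500 psu.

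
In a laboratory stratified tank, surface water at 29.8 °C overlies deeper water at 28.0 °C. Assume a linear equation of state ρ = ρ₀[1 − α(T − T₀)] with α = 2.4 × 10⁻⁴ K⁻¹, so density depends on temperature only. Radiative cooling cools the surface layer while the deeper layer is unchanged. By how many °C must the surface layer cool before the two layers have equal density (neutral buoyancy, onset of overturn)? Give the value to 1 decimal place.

With temperature the only control, equal density requires T_surf′ = T_deep.
T_surf′ = 28.0 °C.
Cooling required: 29.8 − 28.0 = 1.8 °C.

1.8 °C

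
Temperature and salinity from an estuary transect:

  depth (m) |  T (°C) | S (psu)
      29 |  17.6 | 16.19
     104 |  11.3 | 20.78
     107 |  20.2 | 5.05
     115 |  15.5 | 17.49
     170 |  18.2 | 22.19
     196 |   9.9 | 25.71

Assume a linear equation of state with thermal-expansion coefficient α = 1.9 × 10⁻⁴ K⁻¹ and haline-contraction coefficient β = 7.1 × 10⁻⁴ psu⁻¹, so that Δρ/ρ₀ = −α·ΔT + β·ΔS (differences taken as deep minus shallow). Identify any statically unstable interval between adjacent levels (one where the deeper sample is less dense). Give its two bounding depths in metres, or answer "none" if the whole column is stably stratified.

Evaluate Δρ/ρ₀ = −αΔT + βΔS across each adjacent pair:
  29–104 m: −αΔT+βΔS = −(1.9 × 10⁻⁴)(-6.3)+(7.1 × 10⁻⁴)(+4.59) = 4.5 × 10⁻³ → stable
  104–107 m: −αΔT+βΔS = −(1.9 × 10⁻⁴)(+8.9)+(7.1 × 10⁻⁴)(-15.73) = -0.013 → UNSTABLE
  107–115 m: −αΔT+βΔS = −(1.9 × 10⁻⁴)(-4.7)+(7.1 × 10⁻⁴)(+12.44) = 9.7 × 10⁻³ → stable
  115–170 m: −αΔT+βΔS = −(1.9 × 10⁻⁴)(+2.7)+(7.1 × 10⁻⁴)(+4.70) = 2.8 × 10⁻³ → stable
  170–196 m: −αΔT+βΔS = −(1.9 × 10⁻⁴)(-8.3)+(7.1 × 10⁻⁴)(+3.52) = 4.1 × 10⁻³ → stable
The 104–107 m interval has Δρ < 0: lighter water underlies denser water.

104–107 m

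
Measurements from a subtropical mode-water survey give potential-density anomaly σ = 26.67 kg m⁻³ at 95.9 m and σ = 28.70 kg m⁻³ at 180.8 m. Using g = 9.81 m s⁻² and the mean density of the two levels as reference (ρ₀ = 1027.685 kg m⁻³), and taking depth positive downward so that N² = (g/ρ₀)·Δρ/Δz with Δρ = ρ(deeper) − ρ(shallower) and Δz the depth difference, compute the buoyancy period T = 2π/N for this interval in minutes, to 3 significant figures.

Δρ = 1028.70 − 1026.67 = 2.03 kg m⁻³ over Δz = 180.8 − 95.9 = 84.9 m.
N² = (9.81/1027.685) × (2.03/84.9) = 2.2824 × 10⁻⁴ s⁻².
N = √(2.2824 × 10⁻⁴) = 0.015108 rad s⁻¹, so T = 2π/N = 415.88 s = 6.9313 min ≈ 6.93 min.

6.93 min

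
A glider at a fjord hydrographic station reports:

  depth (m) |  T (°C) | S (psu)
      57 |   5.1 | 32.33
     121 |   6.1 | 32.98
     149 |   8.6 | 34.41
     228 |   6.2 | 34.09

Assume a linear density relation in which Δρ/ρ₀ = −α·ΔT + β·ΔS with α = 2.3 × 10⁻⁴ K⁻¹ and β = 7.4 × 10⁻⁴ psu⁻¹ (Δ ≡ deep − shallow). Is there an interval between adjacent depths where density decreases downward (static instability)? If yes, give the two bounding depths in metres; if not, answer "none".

none

Evaluate Δρ/ρ₀ = −αΔT + βΔS across each adjacent pair:
  57–121 m: −αΔT+βΔS = −(2.3 × 10⁻⁴)(+1.0)+(7.4 × 10⁻⁴)(+0.65) = 2.5 × 10⁻⁴ → stable
  121–149 m: −αΔT+βΔS = −(2.3 × 10⁻⁴)(+2.5)+(7.4 × 10⁻⁴)(+1.43) = 4.8 × 10⁻⁴ → stable
  149–228 m: −αΔT+βΔS = −(2.3 × 10⁻⁴)(-2.4)+(7.4 × 10⁻⁴)(-0.32) = 3.2 × 10⁻⁴ → stable
Every interval has Δρ > 0: the column is stably stratified throughout.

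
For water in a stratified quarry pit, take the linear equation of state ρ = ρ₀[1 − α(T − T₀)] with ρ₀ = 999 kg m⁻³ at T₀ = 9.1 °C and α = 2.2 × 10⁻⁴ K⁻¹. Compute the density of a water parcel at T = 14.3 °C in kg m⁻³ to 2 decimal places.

T − T₀ = +5.2 K.
Bracket = 1 − α·(+5.2) = 1 + (-1.144 × 10⁻³) = 0.9988560.
ρ = 999 × 0.9988560 = 997.86 kg m⁻³.

997.86 kg m⁻³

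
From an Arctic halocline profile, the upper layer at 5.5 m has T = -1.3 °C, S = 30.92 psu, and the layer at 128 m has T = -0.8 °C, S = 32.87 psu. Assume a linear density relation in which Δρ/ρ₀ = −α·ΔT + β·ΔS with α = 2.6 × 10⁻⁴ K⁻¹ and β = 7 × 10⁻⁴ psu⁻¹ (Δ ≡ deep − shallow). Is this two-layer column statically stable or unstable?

stable

ΔT = -0.8 − -1.3 = +0.5 K and ΔS = 32.87 − 30.92 = +1.95 psu (deep − shallow).
−αΔT = -1.30 × 10⁻⁴; βΔS = 1.365 × 10⁻³; sum Δρ/ρ₀ = 1.235 × 10⁻³.
Δρ/ρ₀ > 0, so Δρ > 0: deeper water is denser → statically stable.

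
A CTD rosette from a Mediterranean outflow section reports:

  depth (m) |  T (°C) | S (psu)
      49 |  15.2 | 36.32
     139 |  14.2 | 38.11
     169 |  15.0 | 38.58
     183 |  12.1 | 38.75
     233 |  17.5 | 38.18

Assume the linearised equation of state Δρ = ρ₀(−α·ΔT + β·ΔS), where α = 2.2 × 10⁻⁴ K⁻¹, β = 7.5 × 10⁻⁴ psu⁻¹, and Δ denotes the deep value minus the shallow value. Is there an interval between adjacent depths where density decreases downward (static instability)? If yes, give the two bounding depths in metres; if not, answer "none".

Evaluate Δρ/ρ₀ = −αΔT + βΔS across each adjacent pair:
  49–139 m: −αΔT+βΔS = −(2.2 × 10⁻⁴)(-1.0)+(7.5 × 10⁻⁴)(+1.79) = 1.6 × 10⁻³ → stable
  139–169 m: −αΔT+βΔS = −(2.2 × 10⁻⁴)(+0.8)+(7.5 × 10⁻⁴)(+0.47) = 1.8 × 10⁻⁴ → stable
  169–183 m: −αΔT+βΔS = −(2.2 × 10⁻⁴)(-2.9)+(7.5 × 10⁻⁴)(+0.17) = 7.7 × 10⁻⁴ → stable
  183–233 m: −αΔT+βΔS = −(2.2 × 10⁻⁴)(+5.4)+(7.5 × 10⁻⁴)(-0.57) = -1.6 × 10⁻³ → UNSTABLE
The 183–233 m interval has Δρ < 0: lighter water underlies denser water.

183–233 m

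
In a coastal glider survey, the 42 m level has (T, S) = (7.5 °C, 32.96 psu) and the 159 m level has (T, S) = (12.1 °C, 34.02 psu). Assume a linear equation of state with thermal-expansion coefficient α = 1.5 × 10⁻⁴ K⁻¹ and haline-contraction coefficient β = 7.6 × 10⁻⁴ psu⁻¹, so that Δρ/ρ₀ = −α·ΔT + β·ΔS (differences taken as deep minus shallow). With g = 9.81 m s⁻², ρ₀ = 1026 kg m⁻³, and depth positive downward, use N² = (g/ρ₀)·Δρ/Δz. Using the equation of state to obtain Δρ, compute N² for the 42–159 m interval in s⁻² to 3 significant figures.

ΔT = +4.6 K, ΔS = +1.06 psu (deep − shallow).
Δρ/ρ₀ = −αΔT + βΔS = -6.90 × 10⁻⁴ + 8.056 × 10⁻⁴ = 1.156 × 10⁻⁴, so Δρ ≈ 0.1186 kg m⁻³.
N² = (g/ρ₀)·Δρ/Δz = g·(Δρ/ρ₀)/Δz = 9.81 × 1.156 × 10⁻⁴ / 117 = 9.6926 × 10⁻⁶ s⁻² ≈ 9.69 × 10⁻⁶ s⁻².

9.69 × 10⁻⁶ s⁻²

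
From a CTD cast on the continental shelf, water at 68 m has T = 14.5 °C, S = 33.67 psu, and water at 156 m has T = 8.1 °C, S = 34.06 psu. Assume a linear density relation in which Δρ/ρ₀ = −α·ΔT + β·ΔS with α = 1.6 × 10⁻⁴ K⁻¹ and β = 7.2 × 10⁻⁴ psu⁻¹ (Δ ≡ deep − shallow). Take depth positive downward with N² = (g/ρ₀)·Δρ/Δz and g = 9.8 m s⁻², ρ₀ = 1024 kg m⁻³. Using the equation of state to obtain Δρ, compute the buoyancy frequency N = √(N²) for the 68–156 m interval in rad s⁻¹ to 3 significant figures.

ΔT = -6.4 K, ΔS = +0.39 psu (deep − shallow).
Δρ/ρ₀ = −αΔT + βΔS = 1.024 × 10⁻³ + 2.808 × 10⁻⁴ = 1.3048 × 10⁻³, so Δρ ≈ 1.336 kg m⁻³.
N² = (g/ρ₀)·Δρ/Δz = g·(Δρ/ρ₀)/Δz = 9.8 × 1.3048 × 10⁻³ / 88 = 1.4531 × 10⁻⁴ s⁻².
N = √(1.4531 × 10⁻⁴) = 0.012054 rad s⁻¹ ≈ 0.0121 rad s⁻¹.

0.0121 rad s⁻¹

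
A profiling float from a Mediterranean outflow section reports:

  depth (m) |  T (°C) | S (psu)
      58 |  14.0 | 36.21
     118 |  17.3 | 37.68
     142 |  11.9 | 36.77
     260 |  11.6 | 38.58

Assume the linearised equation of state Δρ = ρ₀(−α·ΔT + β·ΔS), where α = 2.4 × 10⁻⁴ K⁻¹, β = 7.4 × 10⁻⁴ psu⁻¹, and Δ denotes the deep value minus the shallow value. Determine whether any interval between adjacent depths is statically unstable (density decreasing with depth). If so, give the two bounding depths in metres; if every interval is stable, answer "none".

Evaluate Δρ/ρ₀ = −αΔT + βΔS across each adjacent pair:
  58–118 m: −αΔT+βΔS = −(2.4 × 10⁻⁴)(+3.3)+(7.4 × 10⁻⁴)(+1.47) = 3.0 × 10⁻⁴ → stable
  118–142 m: −αΔT+βΔS = −(2.4 × 10⁻⁴)(-5.4)+(7.4 × 10⁻⁴)(-0.91) = 6.2 × 10⁻⁴ → stable
  142–260 m: −αΔT+βΔS = −(2.4 × 10⁻⁴)(-0.3)+(7.4 × 10⁻⁴)(+1.81) = 1.4 × 10⁻³ → stable
Every interval has Δρ > 0: the column is stably stratified throughout.

none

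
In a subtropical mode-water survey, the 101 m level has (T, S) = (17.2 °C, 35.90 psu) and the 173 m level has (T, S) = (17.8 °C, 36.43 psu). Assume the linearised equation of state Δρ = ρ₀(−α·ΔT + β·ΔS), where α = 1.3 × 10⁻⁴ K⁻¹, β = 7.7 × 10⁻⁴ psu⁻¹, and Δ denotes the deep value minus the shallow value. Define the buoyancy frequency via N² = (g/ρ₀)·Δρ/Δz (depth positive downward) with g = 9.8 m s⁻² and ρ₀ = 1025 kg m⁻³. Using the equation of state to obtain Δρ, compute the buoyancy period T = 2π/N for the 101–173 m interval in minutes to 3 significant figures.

ΔT = +0.6 K, ΔS = +0.53 psu (deep − shallow).
Δρ/ρ₀ = −αΔT + βΔS = -7.80 × 10⁻⁵ + 4.081 × 10⁻⁴ = 3.301 × 10⁻⁴, so Δρ ≈ 0.3384 kg m⁻³.
N² = (g/ρ₀)·Δρ/Δz = g·(Δρ/ρ₀)/Δz = 9.8 × 3.301 × 10⁻⁴ / 72 = 4.4930 × 10⁻⁵ s⁻².
N = √(4.4930 × 10⁻⁵) = 6.7030 × 10⁻³ rad s⁻¹ → T = 2π/N = 937.37 s = 15.623 min ≈ 15.6 min.

15.6 min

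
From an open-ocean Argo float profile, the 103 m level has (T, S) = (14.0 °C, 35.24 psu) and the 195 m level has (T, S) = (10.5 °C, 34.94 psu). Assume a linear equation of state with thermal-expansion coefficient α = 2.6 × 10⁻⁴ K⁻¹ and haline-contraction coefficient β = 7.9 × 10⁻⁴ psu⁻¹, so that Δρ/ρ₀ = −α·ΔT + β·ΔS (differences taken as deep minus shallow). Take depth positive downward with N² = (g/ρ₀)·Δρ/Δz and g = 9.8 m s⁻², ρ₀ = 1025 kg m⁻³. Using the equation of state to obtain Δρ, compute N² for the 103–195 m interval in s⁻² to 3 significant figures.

ΔT = -3.5 K, ΔS = -0.30 psu (deep − shallow).
Δρ/ρ₀ = −αΔT + βΔS = 9.10 × 10⁻⁴ − 2.37 × 10⁻⁴ = 6.73 × 10⁻⁴, so Δρ ≈ 0.6898 kg m⁻³.
N² = (g/ρ₀)·Δρ/Δz = g·(Δρ/ρ₀)/Δz = 9.8 × 6.73 × 10⁻⁴ / 92 = 7.1689 × 10⁻⁵ s⁻² ≈ 7.17 × 10⁻⁵ s⁻².

7.17 × 10⁻⁵ s⁻²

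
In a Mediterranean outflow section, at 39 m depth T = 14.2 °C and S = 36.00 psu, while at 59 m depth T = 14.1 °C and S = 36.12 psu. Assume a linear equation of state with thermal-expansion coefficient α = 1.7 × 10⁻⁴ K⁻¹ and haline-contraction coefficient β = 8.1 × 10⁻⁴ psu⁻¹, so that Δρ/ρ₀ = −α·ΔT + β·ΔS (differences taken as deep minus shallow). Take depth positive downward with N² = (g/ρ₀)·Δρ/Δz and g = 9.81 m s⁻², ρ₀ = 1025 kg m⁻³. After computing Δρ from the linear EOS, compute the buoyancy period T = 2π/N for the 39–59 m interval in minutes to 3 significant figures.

ΔT = -0.1 K, ΔS = +0.12 psu (deep − shallow).
Δρ/ρ₀ = −αΔT + βΔS = 1.70 × 10⁻⁵ + 9.72 × 10⁻⁵ = 1.142 × 10⁻⁴, so Δρ ≈ 0.1171 kg m⁻³.
N² = (g/ρ₀)·Δρ/Δz = g·(Δρ/ρ₀)/Δz = 9.81 × 1.142 × 10⁻⁴ / 20 = 5.6015 × 10⁻⁵ s⁻².
N = √(5.6015 × 10⁻⁵) = 7.4843 × 10⁻³ rad s⁻¹ → T = 2π/N = 839.52 s = 13.992 min ≈ 14.0 min.

14.0 min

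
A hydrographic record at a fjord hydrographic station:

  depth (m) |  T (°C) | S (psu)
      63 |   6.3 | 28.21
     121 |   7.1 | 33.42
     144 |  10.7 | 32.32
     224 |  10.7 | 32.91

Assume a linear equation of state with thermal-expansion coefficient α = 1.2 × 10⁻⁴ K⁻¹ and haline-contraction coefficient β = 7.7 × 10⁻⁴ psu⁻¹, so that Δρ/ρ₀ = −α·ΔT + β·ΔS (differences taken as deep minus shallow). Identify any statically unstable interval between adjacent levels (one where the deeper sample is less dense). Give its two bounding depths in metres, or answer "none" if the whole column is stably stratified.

121–144 m

Evaluate Δρ/ρ₀ = −αΔT + βΔS across each adjacent pair:
  63–121 m: −αΔT+βΔS = −(1.2 × 10⁻⁴)(+0.8)+(7.7 × 10⁻⁴)(+5.21) = 3.9 × 10⁻³ → stable
  121–144 m: −αΔT+βΔS = −(1.2 × 10⁻⁴)(+3.6)+(7.7 × 10⁻⁴)(-1.10) = -1.3 × 10⁻³ → UNSTABLE
  144–224 m: −αΔT+βΔS = −(1.2 × 10⁻⁴)(+0.0)+(7.7 × 10⁻⁴)(+0.59) = 4.5 × 10⁻⁴ → stable
The 121–144 m interval has Δρ < 0: lighter water underlies denser water.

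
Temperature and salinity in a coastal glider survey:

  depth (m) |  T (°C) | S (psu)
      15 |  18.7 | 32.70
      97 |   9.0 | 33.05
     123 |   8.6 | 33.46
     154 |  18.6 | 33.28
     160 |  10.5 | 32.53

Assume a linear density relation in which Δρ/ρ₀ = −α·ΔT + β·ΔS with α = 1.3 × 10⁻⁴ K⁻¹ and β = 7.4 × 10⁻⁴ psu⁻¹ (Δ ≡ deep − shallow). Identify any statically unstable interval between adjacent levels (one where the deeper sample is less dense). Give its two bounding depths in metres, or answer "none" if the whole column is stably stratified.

123–154 m

Evaluate Δρ/ρ₀ = −αΔT + βΔS across each adjacent pair:
  15–97 m: −αΔT+βΔS = −(1.3 × 10⁻⁴)(-9.7)+(7.4 × 10⁻⁴)(+0.35) = 1.5 × 10⁻³ → stable
  97–123 m: −αΔT+βΔS = −(1.3 × 10⁻⁴)(-0.4)+(7.4 × 10⁻⁴)(+0.41) = 3.6 × 10⁻⁴ → stable
  123–154 m: −αΔT+βΔS = −(1.3 × 10⁻⁴)(+10.0)+(7.4 × 10⁻⁴)(-0.18) = -1.4 × 10⁻³ → UNSTABLE
  154–160 m: −αΔT+βΔS = −(1.3 × 10⁻⁴)(-8.1)+(7.4 × 10⁻⁴)(-0.75) = 5.0 × 10⁻⁴ → stable
The 123–154 m interval has Δρ < 0: lighter water underlies denser water.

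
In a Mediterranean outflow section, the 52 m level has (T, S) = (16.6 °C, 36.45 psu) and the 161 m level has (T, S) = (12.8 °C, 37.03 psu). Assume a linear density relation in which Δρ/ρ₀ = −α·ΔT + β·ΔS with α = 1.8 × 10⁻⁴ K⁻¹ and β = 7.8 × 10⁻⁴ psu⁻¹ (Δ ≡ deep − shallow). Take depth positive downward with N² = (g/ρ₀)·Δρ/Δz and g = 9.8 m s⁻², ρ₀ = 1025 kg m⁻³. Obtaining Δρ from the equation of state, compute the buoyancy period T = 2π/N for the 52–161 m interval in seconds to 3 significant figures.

ΔT = -3.8 K, ΔS = +0.58 psu (deep − shallow).
Δρ/ρ₀ = −αΔT + βΔS = 6.84 × 10⁻⁴ + 4.524 × 10⁻⁴ = 1.1364 × 10⁻³, so Δρ ≈ 1.165 kg m⁻³.
N² = (g/ρ₀)·Δρ/Δz = g·(Δρ/ρ₀)/Δz = 9.8 × 1.1364 × 10⁻³ / 109 = 1.0217 × 10⁻⁴ s⁻².
N = √(1.0217 × 10⁻⁴) = 0.010108 rad s⁻¹ → T = 2π/N = 621.61 s ≈ 622 s.

622 s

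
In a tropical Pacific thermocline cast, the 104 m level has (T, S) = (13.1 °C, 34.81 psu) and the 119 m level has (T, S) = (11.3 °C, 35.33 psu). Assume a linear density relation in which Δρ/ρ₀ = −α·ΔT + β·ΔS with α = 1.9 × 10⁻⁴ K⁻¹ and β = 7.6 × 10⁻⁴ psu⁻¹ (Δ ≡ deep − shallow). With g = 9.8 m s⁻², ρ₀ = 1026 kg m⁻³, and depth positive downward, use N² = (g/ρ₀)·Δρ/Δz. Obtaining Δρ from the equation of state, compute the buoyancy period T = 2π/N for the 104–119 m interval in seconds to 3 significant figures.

286 s

ΔT = -1.8 K, ΔS = +0.52 psu (deep − shallow).
Δρ/ρ₀ = −αΔT + βΔS = 3.42 × 10⁻⁴ + 3.952 × 10⁻⁴ = 7.372 × 10⁻⁴, so Δρ ≈ 0.7564 kg m⁻³.
N² = (g/ρ₀)·Δρ/Δz = g·(Δρ/ρ₀)/Δz = 9.8 × 7.372 × 10⁻⁴ / 15 = 4.8164 × 10⁻⁴ s⁻².
N = √(4.8164 × 10⁻⁴) = 0.021946 rad s⁻¹ → T = 2π/N = 286.30 s ≈ 286 s.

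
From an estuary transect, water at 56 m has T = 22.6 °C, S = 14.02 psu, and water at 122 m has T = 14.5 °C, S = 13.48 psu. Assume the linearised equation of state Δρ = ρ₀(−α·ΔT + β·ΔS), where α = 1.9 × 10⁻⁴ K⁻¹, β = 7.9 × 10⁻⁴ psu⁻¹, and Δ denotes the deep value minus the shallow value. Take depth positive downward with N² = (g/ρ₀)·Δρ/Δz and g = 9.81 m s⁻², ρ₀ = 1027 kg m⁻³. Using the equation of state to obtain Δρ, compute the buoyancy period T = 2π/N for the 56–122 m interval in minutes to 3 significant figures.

8.14 min

ΔT = -8.1 K, ΔS = -0.54 psu (deep − shallow).
Δρ/ρ₀ = −αΔT + βΔS = 1.539 × 10⁻³ − 4.266 × 10⁻⁴ = 1.1124 × 10⁻³, so Δρ ≈ 1.142 kg m⁻³.
N² = (g/ρ₀)·Δρ/Δz = g·(Δρ/ρ₀)/Δz = 9.81 × 1.1124 × 10⁻³ / 66 = 1.6534 × 10⁻⁴ s⁻².
N = √(1.6534 × 10⁻⁴) = 0.012858 rad s⁻¹ → T = 2π/N = 488.66 s = 8.1443 min ≈ 8.14 min.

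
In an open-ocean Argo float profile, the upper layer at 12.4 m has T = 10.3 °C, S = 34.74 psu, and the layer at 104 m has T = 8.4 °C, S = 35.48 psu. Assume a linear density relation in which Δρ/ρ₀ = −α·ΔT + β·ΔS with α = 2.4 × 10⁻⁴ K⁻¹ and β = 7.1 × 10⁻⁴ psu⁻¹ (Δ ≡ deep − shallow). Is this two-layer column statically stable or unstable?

ΔT = 8.4 − 10.3 = -1.9 K and ΔS = 35.48 − 34.74 = +0.74 psu (deep − shallow).
−αΔT = 4.56 × 10⁻⁴; βΔS = 5.254 × 10⁻⁴; sum Δρ/ρ₀ = 9.814 × 10⁻⁴.
Δρ/ρ₀ > 0, so Δρ > 0: deeper water is denser → statically stable.

stable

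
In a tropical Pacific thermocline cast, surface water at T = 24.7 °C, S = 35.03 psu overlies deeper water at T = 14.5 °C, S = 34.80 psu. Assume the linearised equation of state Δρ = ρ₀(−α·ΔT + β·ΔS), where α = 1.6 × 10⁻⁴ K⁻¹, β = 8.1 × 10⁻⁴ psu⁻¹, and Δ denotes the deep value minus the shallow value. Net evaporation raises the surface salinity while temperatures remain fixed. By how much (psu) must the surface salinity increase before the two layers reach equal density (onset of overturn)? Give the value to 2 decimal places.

Neutral buoyancy requires −α(T_deep − T_surf) + β(S_deep − S_surf′) = 0.
S_surf′ = S_deep − (α/β)·ΔT = 34.80 − (1.6 × 10⁻⁴/8.1 × 10⁻⁴)·(-10.2) = 36.8148 psu.
Increase required: 36.8148 − 35.03 = 1.7848 psu.

1.78 psu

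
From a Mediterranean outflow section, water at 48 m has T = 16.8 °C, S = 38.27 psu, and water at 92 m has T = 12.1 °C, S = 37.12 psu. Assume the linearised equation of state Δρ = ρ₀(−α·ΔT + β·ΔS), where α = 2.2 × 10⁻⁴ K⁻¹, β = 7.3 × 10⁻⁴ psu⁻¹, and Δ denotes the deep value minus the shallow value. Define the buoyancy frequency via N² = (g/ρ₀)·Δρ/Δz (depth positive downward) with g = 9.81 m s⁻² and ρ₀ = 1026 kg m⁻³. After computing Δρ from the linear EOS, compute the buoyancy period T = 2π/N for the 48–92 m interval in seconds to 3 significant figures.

ΔT = -4.7 K, ΔS = -1.15 psu (deep − shallow).
Δρ/ρ₀ = −αΔT + βΔS = 1.034 × 10⁻³ − 8.395 × 10⁻⁴ = 1.945 × 10⁻⁴, so Δρ ≈ 0.1996 kg m⁻³.
N² = (g/ρ₀)·Δρ/Δz = g·(Δρ/ρ₀)/Δz = 9.81 × 1.945 × 10⁻⁴ / 44 = 4.3365 × 10⁻⁵ s⁻².
N = √(4.3365 × 10⁻⁵) = 6.5852 × 10⁻³ rad s⁻¹ → T = 2π/N = 954.14 s ≈ 954 s.

954 s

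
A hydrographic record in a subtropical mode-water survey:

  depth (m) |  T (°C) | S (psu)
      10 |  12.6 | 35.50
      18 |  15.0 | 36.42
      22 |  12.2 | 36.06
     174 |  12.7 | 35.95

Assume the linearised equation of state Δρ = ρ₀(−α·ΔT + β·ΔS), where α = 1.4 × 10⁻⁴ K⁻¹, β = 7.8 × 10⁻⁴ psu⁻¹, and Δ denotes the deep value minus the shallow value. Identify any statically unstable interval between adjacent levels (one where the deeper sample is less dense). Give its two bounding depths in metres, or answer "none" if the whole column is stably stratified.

22–174 m

Evaluate Δρ/ρ₀ = −αΔT + βΔS across each adjacent pair:
  10–18 m: −αΔT+βΔS = −(1.4 × 10⁻⁴)(+2.4)+(7.8 × 10⁻⁴)(+0.92) = 3.8 × 10⁻⁴ → stable
  18–22 m: −αΔT+βΔS = −(1.4 × 10⁻⁴)(-2.8)+(7.8 × 10⁻⁴)(-0.36) = 1.1 × 10⁻⁴ → stable
  22–174 m: −αΔT+βΔS = −(1.4 × 10⁻⁴)(+0.5)+(7.8 × 10⁻⁴)(-0.11) = -1.6 × 10⁻⁴ → UNSTABLE
The 22–174 m interval has Δρ < 0: lighter water underlies denser water.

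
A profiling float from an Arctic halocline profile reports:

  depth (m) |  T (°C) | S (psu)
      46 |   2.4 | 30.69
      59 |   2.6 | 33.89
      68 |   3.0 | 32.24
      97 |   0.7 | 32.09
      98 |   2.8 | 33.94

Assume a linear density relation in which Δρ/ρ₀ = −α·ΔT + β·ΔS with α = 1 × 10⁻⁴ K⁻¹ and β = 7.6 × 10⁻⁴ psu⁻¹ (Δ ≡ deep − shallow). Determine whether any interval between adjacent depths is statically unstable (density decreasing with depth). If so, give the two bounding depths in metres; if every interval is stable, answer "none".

59–68 m

Evaluate Δρ/ρ₀ = −αΔT + βΔS across each adjacent pair:
  46–59 m: −αΔT+βΔS = −(1 × 10⁻⁴)(+0.2)+(7.6 × 10⁻⁴)(+3.20) = 2.4 × 10⁻³ → stable
  59–68 m: −αΔT+βΔS = −(1 × 10⁻⁴)(+0.4)+(7.6 × 10⁻⁴)(-1.65) = -1.3 × 10⁻³ → UNSTABLE
  68–97 m: −αΔT+βΔS = −(1 × 10⁻⁴)(-2.3)+(7.6 × 10⁻⁴)(-0.15) = 1.2 × 10⁻⁴ → stable
  97–98 m: −αΔT+βΔS = −(1 × 10⁻⁴)(+2.1)+(7.6 × 10⁻⁴)(+1.85) = 1.2 × 10⁻³ → stable
The 59–68 m interval has Δρ < 0: lighter water underlies denser water.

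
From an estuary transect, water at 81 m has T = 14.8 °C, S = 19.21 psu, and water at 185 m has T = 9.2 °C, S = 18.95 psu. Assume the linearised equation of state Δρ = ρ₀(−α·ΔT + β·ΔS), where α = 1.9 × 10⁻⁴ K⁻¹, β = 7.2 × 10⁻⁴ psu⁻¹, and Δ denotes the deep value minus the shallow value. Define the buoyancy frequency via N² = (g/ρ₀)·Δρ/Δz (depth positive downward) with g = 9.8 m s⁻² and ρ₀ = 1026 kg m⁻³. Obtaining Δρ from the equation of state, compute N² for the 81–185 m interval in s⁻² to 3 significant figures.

ΔT = -5.6 K, ΔS = -0.26 psu (deep − shallow).
Δρ/ρ₀ = −αΔT + βΔS = 1.064 × 10⁻³ − 1.872 × 10⁻⁴ = 8.768 × 10⁻⁴, so Δρ ≈ 0.8996 kg m⁻³.
N² = (g/ρ₀)·Δρ/Δz = g·(Δρ/ρ₀)/Δz = 9.8 × 8.768 × 10⁻⁴ / 104 = 8.2622 × 10⁻⁵ s⁻² ≈ 8.26 × 10⁻⁵ s⁻².

8.26 × 10⁻⁵ s⁻²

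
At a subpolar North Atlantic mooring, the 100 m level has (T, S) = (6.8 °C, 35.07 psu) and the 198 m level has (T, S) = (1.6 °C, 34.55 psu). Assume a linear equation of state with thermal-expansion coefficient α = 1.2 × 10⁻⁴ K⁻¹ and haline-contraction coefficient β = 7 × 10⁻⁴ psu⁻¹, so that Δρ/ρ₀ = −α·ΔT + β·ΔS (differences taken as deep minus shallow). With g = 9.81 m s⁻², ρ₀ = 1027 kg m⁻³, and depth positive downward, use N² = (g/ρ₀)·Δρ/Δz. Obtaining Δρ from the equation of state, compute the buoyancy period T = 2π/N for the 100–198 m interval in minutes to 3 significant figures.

20.5 min

ΔT = -5.2 K, ΔS = -0.52 psu (deep − shallow).
Δρ/ρ₀ = −αΔT + βΔS = 6.24 × 10⁻⁴ − 3.64 × 10⁻⁴ = 2.60 × 10⁻⁴, so Δρ ≈ 0.2670 kg m⁻³.
N² = (g/ρ₀)·Δρ/Δz = g·(Δρ/ρ₀)/Δz = 9.81 × 2.60 × 10⁻⁴ / 98 = 2.6027 × 10⁻⁵ s⁻².
N = √(2.6027 × 10⁻⁵) = 5.1017 × 10⁻³ rad s⁻¹ → T = 2π/N = 1.2316 × 10³ s = 20.527 min ≈ 20.5 min.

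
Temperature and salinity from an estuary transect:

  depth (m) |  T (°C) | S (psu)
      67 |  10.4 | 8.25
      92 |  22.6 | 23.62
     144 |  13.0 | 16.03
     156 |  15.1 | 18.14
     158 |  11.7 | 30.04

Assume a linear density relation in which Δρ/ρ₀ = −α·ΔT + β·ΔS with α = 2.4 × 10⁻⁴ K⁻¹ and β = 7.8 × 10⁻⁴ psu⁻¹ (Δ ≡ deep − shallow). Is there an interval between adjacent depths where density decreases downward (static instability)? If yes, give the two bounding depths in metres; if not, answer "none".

92–144 m

Evaluate Δρ/ρ₀ = −αΔT + βΔS across each adjacent pair:
  67–92 m: −αΔT+βΔS = −(2.4 × 10⁻⁴)(+12.2)+(7.8 × 10⁻⁴)(+15.37) = 9.1 × 10⁻³ → stable
  92–144 m: −αΔT+βΔS = −(2.4 × 10⁻⁴)(-9.6)+(7.8 × 10⁻⁴)(-7.59) = -3.6 × 10⁻³ → UNSTABLE
  144–156 m: −αΔT+βΔS = −(2.4 × 10⁻⁴)(+2.1)+(7.8 × 10⁻⁴)(+2.11) = 1.1 × 10⁻³ → stable
  156–158 m: −αΔT+βΔS = −(2.4 × 10⁻⁴)(-3.4)+(7.8 × 10⁻⁴)(+11.90) = 0.010 → stable
The 92–144 m interval has Δρ < 0: lighter water underlies denser water.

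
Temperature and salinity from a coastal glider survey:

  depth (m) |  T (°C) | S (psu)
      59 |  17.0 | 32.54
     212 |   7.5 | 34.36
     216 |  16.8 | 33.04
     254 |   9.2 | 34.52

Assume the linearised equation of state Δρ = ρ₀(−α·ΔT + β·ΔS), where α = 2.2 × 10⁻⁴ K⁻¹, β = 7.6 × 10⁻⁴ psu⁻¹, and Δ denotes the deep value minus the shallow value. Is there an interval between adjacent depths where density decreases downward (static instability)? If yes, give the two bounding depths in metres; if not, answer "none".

212–216 m

Evaluate Δρ/ρ₀ = −αΔT + βΔS across each adjacent pair:
  59–212 m: −αΔT+βΔS = −(2.2 × 10⁻⁴)(-9.5)+(7.6 × 10⁻⁴)(+1.82) = 3.5 × 10⁻³ → stable
  212–216 m: −αΔT+βΔS = −(2.2 × 10⁻⁴)(+9.3)+(7.6 × 10⁻⁴)(-1.32) = -3.0 × 10⁻³ → UNSTABLE
  216–254 m: −αΔT+βΔS = −(2.2 × 10⁻⁴)(-7.6)+(7.6 × 10⁻⁴)(+1.48) = 2.8 × 10⁻³ → stable
The 212–216 m interval has Δρ < 0: lighter water underlies denser water.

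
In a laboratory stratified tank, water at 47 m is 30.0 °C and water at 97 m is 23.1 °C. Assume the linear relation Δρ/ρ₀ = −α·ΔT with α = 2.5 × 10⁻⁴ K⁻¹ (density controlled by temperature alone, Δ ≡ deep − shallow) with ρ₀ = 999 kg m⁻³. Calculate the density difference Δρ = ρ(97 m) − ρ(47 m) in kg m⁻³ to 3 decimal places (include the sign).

+1.723 kg m⁻³

ΔT = -6.9 K, Δρ/ρ₀ = −αΔT = 1.725 × 10⁻³.
Δρ = 999 × (1.725 × 10⁻³) = +1.723 kg m⁻³.
Positive Δρ: denser below, stable.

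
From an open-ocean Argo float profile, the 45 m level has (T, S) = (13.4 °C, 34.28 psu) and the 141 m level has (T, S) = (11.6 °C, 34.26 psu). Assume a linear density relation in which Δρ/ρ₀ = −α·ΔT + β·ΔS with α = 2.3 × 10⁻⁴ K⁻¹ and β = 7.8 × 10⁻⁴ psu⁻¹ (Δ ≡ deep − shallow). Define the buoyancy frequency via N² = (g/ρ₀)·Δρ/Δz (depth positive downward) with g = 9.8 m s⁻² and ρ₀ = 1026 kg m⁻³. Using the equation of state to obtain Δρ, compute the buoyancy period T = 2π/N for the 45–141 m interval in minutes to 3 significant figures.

ΔT = -1.8 K, ΔS = -0.02 psu (deep − shallow).
Δρ/ρ₀ = −αΔT + βΔS = 4.14 × 10⁻⁴ − 1.56 × 10⁻⁵ = 3.984 × 10⁻⁴, so Δρ ≈ 0.4088 kg m⁻³.
N² = (g/ρ₀)·Δρ/Δz = g·(Δρ/ρ₀)/Δz = 9.8 × 3.984 × 10⁻⁴ / 96 = 4.0670 × 10⁻⁵ s⁻².
N = √(4.0670 × 10⁻⁵) = 6.3773 × 10⁻³ rad s⁻¹ → T = 2π/N = 985.24 s = 16.421 min ≈ 16.4 min.

16.4 min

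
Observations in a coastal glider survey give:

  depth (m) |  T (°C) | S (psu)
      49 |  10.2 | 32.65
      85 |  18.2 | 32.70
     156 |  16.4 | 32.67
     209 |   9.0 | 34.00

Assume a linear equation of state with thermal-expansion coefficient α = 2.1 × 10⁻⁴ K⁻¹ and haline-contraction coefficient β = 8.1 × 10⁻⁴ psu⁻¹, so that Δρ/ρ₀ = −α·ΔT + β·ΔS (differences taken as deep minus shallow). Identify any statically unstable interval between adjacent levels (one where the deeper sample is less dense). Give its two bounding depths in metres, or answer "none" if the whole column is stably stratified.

Evaluate Δρ/ρ₀ = −αΔT + βΔS across each adjacent pair:
  49–85 m: −αΔT+βΔS = −(2.1 × 10⁻⁴)(+8.0)+(8.1 × 10⁻⁴)(+0.05) = -1.6 × 10⁻³ → UNSTABLE
  85–156 m: −αΔT+βΔS = −(2.1 × 10⁻⁴)(-1.8)+(8.1 × 10⁻⁴)(-0.03) = 3.5 × 10⁻⁴ → stable
  156–209 m: −αΔT+βΔS = −(2.1 × 10⁻⁴)(-7.4)+(8.1 × 10⁻⁴)(+1.33) = 2.6 × 10⁻³ → stable
The 49–85 m interval has Δρ < 0: lighter water underlies denser water.

49–85 m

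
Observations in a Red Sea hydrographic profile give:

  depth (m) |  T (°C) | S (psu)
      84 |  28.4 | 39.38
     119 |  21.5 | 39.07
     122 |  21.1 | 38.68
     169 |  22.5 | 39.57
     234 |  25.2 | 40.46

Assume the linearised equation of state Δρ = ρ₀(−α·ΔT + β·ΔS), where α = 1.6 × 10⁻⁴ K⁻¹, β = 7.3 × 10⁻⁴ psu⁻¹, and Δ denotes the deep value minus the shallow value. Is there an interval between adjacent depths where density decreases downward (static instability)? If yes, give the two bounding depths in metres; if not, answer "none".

119–122 m

Evaluate Δρ/ρ₀ = −αΔT + βΔS across each adjacent pair:
  84–119 m: −αΔT+βΔS = −(1.6 × 10⁻⁴)(-6.9)+(7.3 × 10⁻⁴)(-0.31) = 8.8 × 10⁻⁴ → stable
  119–122 m: −αΔT+βΔS = −(1.6 × 10⁻⁴)(-0.4)+(7.3 × 10⁻⁴)(-0.39) = -2.2 × 10⁻⁴ → UNSTABLE
  122–169 m: −αΔT+βΔS = −(1.6 × 10⁻⁴)(+1.4)+(7.3 × 10⁻⁴)(+0.89) = 4.3 × 10⁻⁴ → stable
  169–234 m: −αΔT+βΔS = −(1.6 × 10⁻⁴)(+2.7)+(7.3 × 10⁻⁴)(+0.89) = 2.2 × 10⁻⁴ → stable
The 119–122 m interval has Δρ < 0: lighter water underlies denser water.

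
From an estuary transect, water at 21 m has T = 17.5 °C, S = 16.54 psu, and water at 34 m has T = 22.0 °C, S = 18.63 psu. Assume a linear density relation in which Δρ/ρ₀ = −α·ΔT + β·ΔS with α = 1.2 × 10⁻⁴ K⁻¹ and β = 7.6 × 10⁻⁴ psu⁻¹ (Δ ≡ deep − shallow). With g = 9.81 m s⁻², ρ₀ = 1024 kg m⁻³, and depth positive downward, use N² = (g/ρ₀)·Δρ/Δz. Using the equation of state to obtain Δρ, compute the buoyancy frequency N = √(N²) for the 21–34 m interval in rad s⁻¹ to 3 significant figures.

0.0281 rad s⁻¹

ΔT = +4.5 K, ΔS = +2.09 psu (deep − shallow).
Δρ/ρ₀ = −αΔT + βΔS = -5.40 × 10⁻⁴ + 1.5884 × 10⁻³ = 1.0484 × 10⁻³, so Δρ ≈ 1.074 kg m⁻³.
N² = (g/ρ₀)·Δρ/Δz = g·(Δρ/ρ₀)/Δz = 9.81 × 1.0484 × 10⁻³ / 13 = 7.9114 × 10⁻⁴ s⁻².
N = √(7.9114 × 10⁻⁴) = 0.028127 rad s⁻¹ ≈ 0.0281 rad s⁻¹.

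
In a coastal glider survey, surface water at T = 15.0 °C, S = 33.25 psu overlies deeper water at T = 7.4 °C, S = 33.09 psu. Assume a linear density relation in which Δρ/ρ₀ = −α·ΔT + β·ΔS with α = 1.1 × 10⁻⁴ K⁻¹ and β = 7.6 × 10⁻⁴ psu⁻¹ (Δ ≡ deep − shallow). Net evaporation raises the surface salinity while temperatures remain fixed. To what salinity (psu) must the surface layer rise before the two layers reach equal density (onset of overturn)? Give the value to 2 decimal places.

34.19 psu

Neutral buoyancy requires −α(T_deep − T_surf) + β(S_deep − S_surf′) = 0.
S_surf′ = S_deep − (α/β)·ΔT = 33.09 − (1.1 × 10⁻⁴/7.6 × 10⁻⁴)·(-7.6) = 34.1900 psu.
Increase required: 34.1900 − 33.25 = 0.9400 psu.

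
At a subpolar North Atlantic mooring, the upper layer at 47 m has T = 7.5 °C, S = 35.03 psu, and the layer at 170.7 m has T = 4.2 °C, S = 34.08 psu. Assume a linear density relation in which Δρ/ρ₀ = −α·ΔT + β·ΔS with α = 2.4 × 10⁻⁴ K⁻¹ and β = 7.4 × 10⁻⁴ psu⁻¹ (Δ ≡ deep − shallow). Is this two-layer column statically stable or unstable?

stable

ΔT = 4.2 − 7.5 = -3.3 K and ΔS = 34.08 − 35.03 = -0.95 psu (deep − shallow).
−αΔT = 7.92 × 10⁻⁴; βΔS = -7.03 × 10⁻⁴; sum Δρ/ρ₀ = 8.90 × 10⁻⁵.
Δρ/ρ₀ > 0, so Δρ > 0: deeper water is denser → statically stable.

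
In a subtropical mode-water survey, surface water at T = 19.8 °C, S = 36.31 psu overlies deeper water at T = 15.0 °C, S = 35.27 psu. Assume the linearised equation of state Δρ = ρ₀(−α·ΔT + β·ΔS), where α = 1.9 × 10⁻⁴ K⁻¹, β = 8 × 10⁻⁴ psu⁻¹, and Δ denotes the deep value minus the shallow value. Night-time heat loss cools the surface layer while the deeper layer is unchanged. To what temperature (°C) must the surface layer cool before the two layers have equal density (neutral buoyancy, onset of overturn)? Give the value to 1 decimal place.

19.4 °C

Neutral buoyancy requires Δρ = 0, i.e. −α(T_deep − T_surf′) + β(S_deep − S_surf) = 0.
T_surf′ = T_deep − (β/α)·ΔS = 15.0 − (8 × 10⁻⁴/1.9 × 10⁻⁴)·(-1.04) = 19.379 °C.
Cooling required: 19.8 − (19.379) = 0.421 °C.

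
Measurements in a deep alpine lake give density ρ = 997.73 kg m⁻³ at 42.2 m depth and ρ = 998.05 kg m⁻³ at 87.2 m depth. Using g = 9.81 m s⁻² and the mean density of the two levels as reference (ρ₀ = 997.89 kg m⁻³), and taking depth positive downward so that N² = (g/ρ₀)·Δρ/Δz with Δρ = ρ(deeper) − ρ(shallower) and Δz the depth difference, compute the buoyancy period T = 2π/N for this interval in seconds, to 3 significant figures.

751 s

Δρ = 998.05 − 997.73 = 0.32 kg m⁻³ over Δz = 87.2 − 42.2 = 45 m.
N² = (9.81/997.89) × (0.32/45) = 6.9908 × 10⁻⁵ s⁻².
N = √(6.9908 × 10⁻⁵) = 8.3611 × 10⁻³ rad s⁻¹, so T = 2π/N = 751.48 s ≈ 751 s.
N² > 0, so the interval is statically stable.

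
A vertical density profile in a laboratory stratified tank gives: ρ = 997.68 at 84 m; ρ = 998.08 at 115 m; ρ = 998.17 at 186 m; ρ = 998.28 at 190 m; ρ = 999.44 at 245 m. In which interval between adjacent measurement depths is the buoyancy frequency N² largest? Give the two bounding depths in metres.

Compute the density gradient over each adjacent pair:
  84–115 m: Δρ/Δz = 0.40/31 = 0.013 kg m⁻⁴
  115–186 m: Δρ/Δz = 0.09/71 = 1.3 × 10⁻³ kg m⁻⁴
  186–190 m: Δρ/Δz = 0.11/4 = 0.028 kg m⁻⁴
  190–245 m: Δρ/Δz = 1.16/55 = 0.021 kg m⁻⁴
The largest gradient is in the 186–190 m interval — the pycnocline.

186–190 m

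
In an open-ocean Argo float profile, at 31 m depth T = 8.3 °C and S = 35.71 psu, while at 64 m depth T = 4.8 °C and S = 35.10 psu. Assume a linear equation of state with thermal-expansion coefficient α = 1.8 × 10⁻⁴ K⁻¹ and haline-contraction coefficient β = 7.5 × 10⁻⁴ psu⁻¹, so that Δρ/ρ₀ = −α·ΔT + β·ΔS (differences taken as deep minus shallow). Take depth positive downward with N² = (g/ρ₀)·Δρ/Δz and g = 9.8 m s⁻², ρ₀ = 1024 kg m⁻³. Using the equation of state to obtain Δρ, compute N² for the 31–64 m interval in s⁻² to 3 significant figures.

ΔT = -3.5 K, ΔS = -0.61 psu (deep − shallow).
Δρ/ρ₀ = −αΔT + βΔS = 6.30 × 10⁻⁴ − 4.575 × 10⁻⁴ = 1.725 × 10⁻⁴, so Δρ ≈ 0.1766 kg m⁻³.
N² = (g/ρ₀)·Δρ/Δz = g·(Δρ/ρ₀)/Δz = 9.8 × 1.725 × 10⁻⁴ / 33 = 5.1227 × 10⁻⁵ s⁻² ≈ 5.12 × 10⁻⁵ s⁻².

5.12 × 10⁻⁵ s⁻²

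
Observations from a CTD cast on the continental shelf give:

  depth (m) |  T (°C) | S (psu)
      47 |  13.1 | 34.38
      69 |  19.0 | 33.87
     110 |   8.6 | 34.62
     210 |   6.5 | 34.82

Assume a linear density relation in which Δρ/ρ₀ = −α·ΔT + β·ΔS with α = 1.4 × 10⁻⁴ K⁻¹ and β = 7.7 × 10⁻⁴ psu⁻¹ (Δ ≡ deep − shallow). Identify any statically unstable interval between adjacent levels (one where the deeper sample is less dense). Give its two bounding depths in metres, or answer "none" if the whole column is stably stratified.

Evaluate Δρ/ρ₀ = −αΔT + βΔS across each adjacent pair:
  47–69 m: −αΔT+βΔS = −(1.4 × 10⁻⁴)(+5.9)+(7.7 × 10⁻⁴)(-0.51) = -1.2 × 10⁻³ → UNSTABLE
  69–110 m: −αΔT+βΔS = −(1.4 × 10⁻⁴)(-10.4)+(7.7 × 10⁻⁴)(+0.75) = 2.0 × 10⁻³ → stable
  110–210 m: −αΔT+βΔS = −(1.4 × 10⁻⁴)(-2.1)+(7.7 × 10⁻⁴)(+0.20) = 4.5 × 10⁻⁴ → stable
The 47–69 m interval has Δρ < 0: lighter water underlies denser water.

47–69 m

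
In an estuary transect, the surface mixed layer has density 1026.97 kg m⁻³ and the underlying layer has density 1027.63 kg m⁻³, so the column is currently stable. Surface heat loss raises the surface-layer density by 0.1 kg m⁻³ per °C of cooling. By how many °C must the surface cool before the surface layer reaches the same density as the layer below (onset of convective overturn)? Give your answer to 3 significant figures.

Density deficit of the surface layer: 1027.63 − 1026.97 = 0.66 kg m⁻³.
Required change = 0.66 / 0.1 = 6.60 °C.

6.60 °C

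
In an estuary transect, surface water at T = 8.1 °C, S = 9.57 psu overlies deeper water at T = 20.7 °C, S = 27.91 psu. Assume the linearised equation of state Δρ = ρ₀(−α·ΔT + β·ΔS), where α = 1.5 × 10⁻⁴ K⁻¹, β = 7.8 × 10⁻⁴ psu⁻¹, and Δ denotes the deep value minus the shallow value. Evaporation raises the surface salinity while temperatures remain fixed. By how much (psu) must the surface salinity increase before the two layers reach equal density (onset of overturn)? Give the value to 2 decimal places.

15.92 psu

Neutral buoyancy requires −α(T_deep − T_surf) + β(S_deep − S_surf′) = 0.
S_surf′ = S_deep − (α/β)·ΔT = 27.91 − (1.5 × 10⁻⁴/7.8 × 10⁻⁴)·(+12.6) = 25.4869 psu.
Increase required: 25.4869 − 9.57 = 15.9169 psu.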